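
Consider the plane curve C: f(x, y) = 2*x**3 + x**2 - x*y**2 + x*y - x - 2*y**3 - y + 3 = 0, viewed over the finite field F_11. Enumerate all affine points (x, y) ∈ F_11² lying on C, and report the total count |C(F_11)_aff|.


Affine F_11-points: {(0, 1), (4, 0), (6, 1), (7, 8), (9, 6), (9, 7), (9, 10), (10, 1)}; count = 8.

For each of the 121 pairs (x, y) ∈ F_11², evaluate f(x, y) mod 11. Record the zeros.
  x = 0: [0↦3, 1↦0, 2↦7, 3↦1, 4↦3, 5↦1, 6↦5, 7↦3, 8↦5, 9↦10, 10↦6]  zeros at y ∈ {1}
  x = 1: [0↦5, 1↦2, 2↦7, 3↦8, 4↦4, 5↦5, 6↦10, 7↦7, 8↦6, 9↦6, 10↦6]  zeros at y ∈ ∅
  x = 2: [0↦10, 1↦7, 2↦10, 3↦7, 4↦8, 5↦1, 6↦7, 7↦3, 8↦10, 9↦5, 10↦9]  zeros at y ∈ ∅
  x = 3: [0↦8, 1↦5, 2↦6, 3↦10, 4↦5, 5↦1, 6↦8, 7↦3, 8↦7, 9↦8, 10↦5]  zeros at y ∈ ∅
  x = 4: [0↦0, 1↦8, 2↦7, 3↦7, 4↦7, 5↦6, 6↦3, 7↦8, 8↦9, 9↦5, 10↦6]  zeros at y ∈ {0}
  x = 5: [0↦9, 1↦6, 2↦3, 3↦10, 4↦4, 5↦6, 6↦4, 7↦8, 8↦6, 9↦8, 10↦2]  zeros at y ∈ ∅
  x = 6: [0↦3, 1↦0, 2↦6, 3↦9, 4↦8, 5↦2, 6↦1, 7↦4, 8↦10, 9↦7, 10↦5]  zeros at y ∈ {1}
  x = 7: [0↦5, 1↦2, 2↦6, 3↦5, 4↦9, 5↦6, 6↦6, 7↦8, 8↦0, 9↦3, 10↦5]  zeros at y ∈ {8}
  x = 8: [0↦5, 1↦2, 2↦4, 3↦10, 4↦8, 5↦8, 6↦9, 7↦10, 8↦10, 9↦8, 10↦3]  zeros at y ∈ ∅
  x = 9: [0↦4, 1↦1, 2↦1, 3↦3, 4↦6, 5↦9, 6↦0, 7↦0, 8↦8, 9↦1, 10↦0]  zeros at y ∈ {6, 7, 10}
  x = 10: [0↦3, 1↦0, 2↦9, 3↦7, 4↦4, 5↦10, 6↦2, 7↦1, 8↦6, 9↦5, 10↦8]  zeros at y ∈ {1}
Collecting zeros: affine points = {(0, 1), (4, 0), (6, 1), (7, 8), (9, 6), (9, 7), (9, 10), (10, 1)}.
Total count |C(F_11)_aff| = 8.


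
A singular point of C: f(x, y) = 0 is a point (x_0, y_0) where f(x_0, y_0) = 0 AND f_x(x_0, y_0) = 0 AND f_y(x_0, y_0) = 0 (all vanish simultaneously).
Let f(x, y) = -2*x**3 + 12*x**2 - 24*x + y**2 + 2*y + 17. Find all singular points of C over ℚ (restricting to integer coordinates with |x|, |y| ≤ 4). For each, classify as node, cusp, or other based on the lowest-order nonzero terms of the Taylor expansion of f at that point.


Singular points: {(2, -1)}; classification: cusp.

Compute partial derivatives:
  f_x = -6*x**2 + 24*x - 24.
  f_y = 2*y + 2.
Scan x_0 ∈ {−4, ..., 4}. For each x_0, f_y(x_0, y) is a polynomial in y; find its integer roots y ∈ {−4, ..., 4}, then test f_x and f at those candidates.
  x = -4: f_y(-4, y) = 2*y + 2; vanishes at y ∈ {-1}. (-4, -1): f_x = -216 ≠ 0.
  x = -3: f_y(-3, y) = 2*y + 2; vanishes at y ∈ {-1}. (-3, -1): f_x = -150 ≠ 0.
  x = -2: f_y(-2, y) = 2*y + 2; vanishes at y ∈ {-1}. (-2, -1): f_x = -96 ≠ 0.
  x = -1: f_y(-1, y) = 2*y + 2; vanishes at y ∈ {-1}. (-1, -1): f_x = -54 ≠ 0.
  x = 0: f_y(0, y) = 2*y + 2; vanishes at y ∈ {-1}. (0, -1): f_x = -24 ≠ 0.
  x = 1: f_y(1, y) = 2*y + 2; vanishes at y ∈ {-1}. (1, -1): f_x = -6 ≠ 0.
  x = 2: f_y(2, y) = 2*y + 2; vanishes at y ∈ {-1}. (2, -1): f_x = 0, f = 0 — SINGULAR.
  x = 3: f_y(3, y) = 2*y + 2; vanishes at y ∈ {-1}. (3, -1): f_x = -6 ≠ 0.
  x = 4: f_y(4, y) = 2*y + 2; vanishes at y ∈ {-1}. (4, -1): f_x = -24 ≠ 0.
Only singular point on the grid: (2, -1).
Classify: substitute x = 2 + u, y = -1 + v and expand: f = -2*u**3 + v**2.
No constant or linear terms (consistent with a singular point). Quadratic part: v**2. Cubic part: -2*u**3.
The quadratic part v**2 is a perfect square, so there is a single (double) tangent line v = 0, i.e. y = -1. Restricting the cubic part to that line (v = 0) leaves -2*u**3 ≠ 0, so f is not divisible by v and the branch is v² ≈ 2*u**3 to lowest order — this is a cusp.
Classification: cusp.


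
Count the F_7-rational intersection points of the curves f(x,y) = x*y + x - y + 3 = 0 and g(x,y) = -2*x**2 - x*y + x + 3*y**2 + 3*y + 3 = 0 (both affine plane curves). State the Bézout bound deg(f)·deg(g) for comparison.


Common zeros: {(6, 1)}; count = 1; Bézout bound = 4.

deg(f) = 2, deg(g) = 2, so Bézout bound = 4.
Scan x ∈ F_7. For each x, list the y ∈ F_7 with f(x, y) ≡ 0 and those with g(x, y) ≡ 0 (mod 7); the common zeros in that column are the intersection.
  x = 0: f ≡ 0 at y ∈ {3}; g ≡ 0 at y ∈ {2, 4}; common: ∅.
  x = 1: f ≡ 0 at y ∈ ∅; g ≡ 0 at y ∈ {1, 3}; common: ∅.
  x = 2: f ≡ 0 at y ∈ {2}; g ≡ 0 at y ∈ {4, 5}; common: ∅.
  x = 3: f ≡ 0 at y ∈ {4}; g ≡ 0 at y ∈ {2, 5}; common: ∅.
  x = 4: f ≡ 0 at y ∈ {0}; g ≡ 0 at y ∈ {6}; common: ∅.
  x = 5: f ≡ 0 at y ∈ {5}; g ≡ 0 at y ∈ {0, 3}; common: ∅.
  x = 6: f ≡ 0 at y ∈ {1}; g ≡ 0 at y ∈ {0, 1}; common: {1}.
Collecting: common zeros = {(6, 1)}, so the count is 1.
Comparison with the Bézout bound: 1 ≤ 4 = deg(f)·deg(g), as expected for curves with no common component (the affine F_7-count falls short of the bound because intersections may lie at infinity, over extension fields, or carry multiplicity).


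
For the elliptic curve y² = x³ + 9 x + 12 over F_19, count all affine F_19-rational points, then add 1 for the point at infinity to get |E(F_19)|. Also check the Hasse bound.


Affine points = {(2, 0), (3, 3), (3, 16), (4, 6), (4, 13), (5, 7), (5, 12), (6, 4), (6, 15), (7, 0), (8, 8), (8, 11), (9, 9), (9, 10), (10, 0), (11, 6), (11, 13), (12, 9), (12, 10), (15, 8), (15, 11), (17, 9), (17, 10)}; affine count = 23; |E(F_19)| = 24.

Discriminant check: Δ ∝ 4a³ + 27b² = 4·9³ + 27·12² = 4·729 + 27·144 ≡ 2 (mod 19). Nonzero ⇒ E is nonsingular.
For each x ∈ F_19, compute rhs = x³ + 9·x + 12 mod 19, then count y ∈ F_19 with y² ≡ rhs.
  x = 0: rhs = 12, matching y values: none (0 points).
  x = 1: rhs = 3, matching y values: none (0 points).
  x = 2: rhs = 0, matching y values: 0 (1 points).
  x = 3: rhs = 9, matching y values: 3, 16 (2 points).
  x = 4: rhs = 17, matching y values: 6, 13 (2 points).
  x = 5: rhs = 11, matching y values: 7, 12 (2 points).
  x = 6: rhs = 16, matching y values: 4, 15 (2 points).
  x = 7: rhs = 0, matching y values: 0 (1 points).
  x = 8: rhs = 7, matching y values: 8, 11 (2 points).
  x = 9: rhs = 5, matching y values: 9, 10 (2 points).
  x = 10: rhs = 0, matching y values: 0 (1 points).
  x = 11: rhs = 17, matching y values: 6, 13 (2 points).
  x = 12: rhs = 5, matching y values: 9, 10 (2 points).
  x = 13: rhs = 8, matching y values: none (0 points).
  x = 14: rhs = 13, matching y values: none (0 points).
  x = 15: rhs = 7, matching y values: 8, 11 (2 points).
  x = 16: rhs = 15, matching y values: none (0 points).
  x = 17: rhs = 5, matching y values: 9, 10 (2 points).
  x = 18: rhs = 2, matching y values: none (0 points).
Total affine count: 23.
Full point count |E(F_19)| = 23 + 1 = 24.
Hasse bound: |24 − (19+1)| = |4| = 4 ≤ 2√19 ≈ 8.7178 ✓.


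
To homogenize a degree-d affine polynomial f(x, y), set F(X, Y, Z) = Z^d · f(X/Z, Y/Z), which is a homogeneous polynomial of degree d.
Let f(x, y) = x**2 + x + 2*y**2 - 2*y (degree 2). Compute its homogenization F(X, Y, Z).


F(X, Y, Z) = X**2 + X*Z + 2*Y**2 - 2*Y*Z

deg(f) = 2.
Substitute x = X/Z, y = Y/Z into f, then multiply by Z^2.
  monomial 1·x^2·y^0 ↦ 1·X^2·Y^0·Z^0.
  monomial 1·x^1·y^0 ↦ 1·X^1·Y^0·Z^1.
  monomial 2·x^0·y^2 ↦ 2·X^0·Y^2·Z^0.
  monomial -2·x^0·y^1 ↦ -2·X^0·Y^1·Z^1.
Collecting: F(X, Y, Z) = X**2 + X*Z + 2*Y**2 - 2*Y*Z.


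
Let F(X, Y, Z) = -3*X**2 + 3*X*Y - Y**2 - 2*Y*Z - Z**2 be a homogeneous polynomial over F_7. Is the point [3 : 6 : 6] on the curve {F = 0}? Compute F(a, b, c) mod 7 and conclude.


F(3,6,6) ≡ 2 (mod 7); P is NOT on the curve.

Evaluate F(3, 6, 6) term-by-term (mod 7).
  -3*X**2 ↦ -3·9·1·1 = -27
  3*X*Y ↦ 3·3·6·1 = 54
  -Y**2 ↦ -1·1·36·1 = -36
  -2*Y*Z ↦ -2·1·6·6 = -72
  -Z**2 ↦ -1·1·1·36 = -36
Sum: F(3, 6, 6) = (-27) + (54) + (-36) + (-72) + (-36) = -117.
Reducing mod 7: -117 ≡ 2 (mod 7).
Since F(a, b, c) ≡ 2 ≠ 0 (mod 7), P does NOT lie on the curve.


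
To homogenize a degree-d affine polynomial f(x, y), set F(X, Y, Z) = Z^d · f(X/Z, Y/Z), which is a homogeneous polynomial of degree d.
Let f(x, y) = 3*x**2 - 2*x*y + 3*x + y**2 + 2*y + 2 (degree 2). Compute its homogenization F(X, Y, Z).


F(X, Y, Z) = 3*X**2 - 2*X*Y + 3*X*Z + Y**2 + 2*Y*Z + 2*Z**2

deg(f) = 2.
Substitute x = X/Z, y = Y/Z into f, then multiply by Z^2.
  monomial 3·x^2·y^0 ↦ 3·X^2·Y^0·Z^0.
  monomial -2·x^1·y^1 ↦ -2·X^1·Y^1·Z^0.
  monomial 3·x^1·y^0 ↦ 3·X^1·Y^0·Z^1.
  monomial 1·x^0·y^2 ↦ 1·X^0·Y^2·Z^0.
  monomial 2·x^0·y^1 ↦ 2·X^0·Y^1·Z^1.
  monomial 2·x^0·y^0 ↦ 2·X^0·Y^0·Z^2.
Collecting: F(X, Y, Z) = 3*X**2 - 2*X*Y + 3*X*Z + Y**2 + 2*Y*Z + 2*Z**2.


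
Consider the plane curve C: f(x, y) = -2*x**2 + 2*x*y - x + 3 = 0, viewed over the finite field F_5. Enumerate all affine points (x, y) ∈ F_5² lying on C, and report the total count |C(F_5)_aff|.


Affine F_5-points: {(1, 0), (2, 3), (3, 3), (4, 1)}; count = 4.

For each of the 25 pairs (x, y) ∈ F_5², evaluate f(x, y) mod 5. Record the zeros.
  x = 0: [0↦3, 1↦3, 2↦3, 3↦3, 4↦3]  zeros at y ∈ ∅
  x = 1: [0↦0, 1↦2, 2↦4, 3↦1, 4↦3]  zeros at y ∈ {0}
  x = 2: [0↦3, 1↦2, 2↦1, 3↦0, 4↦4]  zeros at y ∈ {3}
  x = 3: [0↦2, 1↦3, 2↦4, 3↦0, 4↦1]  zeros at y ∈ {3}
  x = 4: [0↦2, 1↦0, 2↦3, 3↦1, 4↦4]  zeros at y ∈ {1}
Collecting zeros: affine points = {(1, 0), (2, 3), (3, 3), (4, 1)}.
Total count |C(F_5)_aff| = 4.


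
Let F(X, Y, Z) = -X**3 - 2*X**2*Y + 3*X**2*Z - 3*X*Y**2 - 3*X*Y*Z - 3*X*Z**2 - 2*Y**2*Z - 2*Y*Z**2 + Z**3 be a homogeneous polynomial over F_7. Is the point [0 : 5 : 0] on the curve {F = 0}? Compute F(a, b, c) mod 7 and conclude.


F(0,5,0) ≡ 0 (mod 7); P is on the curve.

Evaluate F(0, 5, 0) term-by-term (mod 7).
  -X**3 ↦ -1·0·1·1 = 0
  -2*X**2*Y ↦ -2·0·5·1 = 0
  3*X**2*Z ↦ 3·0·1·0 = 0
  -3*X*Y**2 ↦ -3·0·25·1 = 0
  -3*X*Y*Z ↦ -3·0·5·0 = 0
  -3*X*Z**2 ↦ -3·0·1·0 = 0
  -2*Y**2*Z ↦ -2·1·25·0 = 0
  -2*Y*Z**2 ↦ -2·1·5·0 = 0
  Z**3 ↦ 1·1·1·0 = 0
Sum: F(0, 5, 0) = (0) + (0) + (0) + (0) + (0) + (0) + (0) + (0) + (0) = 0.
Reducing mod 7: 0 ≡ 0 (mod 7).
Since F(a, b, c) ≡ 0 (mod 7), P lies on the curve.


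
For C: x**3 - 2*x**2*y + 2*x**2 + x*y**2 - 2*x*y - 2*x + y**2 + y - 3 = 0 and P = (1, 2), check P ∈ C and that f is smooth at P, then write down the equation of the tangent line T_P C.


Tangent line at P: -3*x + 5*y - 7 = 0.

Step 1: f(1, 2) = 0, so P lies on C.
Step 2: partial derivatives
  f_x(x, y) = 3*x**2 - 4*x*y + 4*x + y**2 - 2*y - 2, f_y(x, y) = -2*x**2 + 2*x*y - 2*x + 2*y + 1.
  f_x(P) = -3, f_y(P) = 5 (gradient nonzero, so P is smooth).
Step 3: tangent line at P: -3·(x − 1) + 5·(y − 2) = 0.
Expanding: -3*x + 5*y - 7 = 0.


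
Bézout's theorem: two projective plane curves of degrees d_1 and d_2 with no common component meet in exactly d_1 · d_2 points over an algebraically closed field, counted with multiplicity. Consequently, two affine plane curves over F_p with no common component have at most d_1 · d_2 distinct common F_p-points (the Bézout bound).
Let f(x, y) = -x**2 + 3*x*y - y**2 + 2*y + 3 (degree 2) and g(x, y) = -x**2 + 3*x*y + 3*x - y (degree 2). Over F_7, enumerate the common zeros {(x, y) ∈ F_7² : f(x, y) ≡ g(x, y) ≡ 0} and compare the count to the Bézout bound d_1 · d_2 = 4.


Common zeros: {(4, 1)}; count = 1; Bézout bound = 4.

deg(f) = 2, deg(g) = 2, so Bézout bound = 4.
Scan x ∈ F_7. For each x, list the y ∈ F_7 with f(x, y) ≡ 0 and those with g(x, y) ≡ 0 (mod 7); the common zeros in that column are the intersection.
  x = 0: f ≡ 0 at y ∈ {3, 6}; g ≡ 0 at y ∈ {0}; common: ∅.
  x = 1: f ≡ 0 at y ∈ ∅; g ≡ 0 at y ∈ {6}; common: ∅.
  x = 2: f ≡ 0 at y ∈ {3, 5}; g ≡ 0 at y ∈ {1}; common: ∅.
  x = 3: f ≡ 0 at y ∈ ∅; g ≡ 0 at y ∈ {0}; common: ∅.
  x = 4: f ≡ 0 at y ∈ {1, 6}; g ≡ 0 at y ∈ {1}; common: {1}.
  x = 5: f ≡ 0 at y ∈ ∅; g ≡ 0 at y ∈ ∅; common: ∅.
  x = 6: f ≡ 0 at y ∈ {1, 5}; g ≡ 0 at y ∈ {6}; common: ∅.
Collecting: common zeros = {(4, 1)}, so the count is 1.
Comparison with the Bézout bound: 1 ≤ 4 = deg(f)·deg(g), as expected for curves with no common component (the affine F_7-count falls short of the bound because intersections may lie at infinity, over extension fields, or carry multiplicity).


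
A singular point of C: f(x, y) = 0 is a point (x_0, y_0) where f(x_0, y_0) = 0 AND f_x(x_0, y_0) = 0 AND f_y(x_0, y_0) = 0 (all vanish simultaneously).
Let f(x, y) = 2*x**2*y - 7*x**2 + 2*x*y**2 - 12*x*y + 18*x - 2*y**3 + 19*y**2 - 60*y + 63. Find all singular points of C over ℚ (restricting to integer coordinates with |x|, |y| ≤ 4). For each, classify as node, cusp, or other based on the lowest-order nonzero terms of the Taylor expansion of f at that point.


Singular points: {(0, 3)}; classification: node.

Compute partial derivatives:
  f_x = 4*x*y - 14*x + 2*y**2 - 12*y + 18.
  f_y = 2*x**2 + 4*x*y - 12*x - 6*y**2 + 38*y - 60.
Scan x_0 ∈ {−4, ..., 4}. For each x_0, f_y(x_0, y) is a polynomial in y; find its integer roots y ∈ {−4, ..., 4}, then test f_x and f at those candidates.
  x = -4: f_y(-4, y) = -6*y**2 + 22*y + 20; no integer root y with |y| ≤ 4.
  x = -3: f_y(-3, y) = -6*y**2 + 26*y - 6; no integer root y with |y| ≤ 4.
  x = -2: f_y(-2, y) = -6*y**2 + 30*y - 28; no integer root y with |y| ≤ 4.
  x = -1: f_y(-1, y) = -6*y**2 + 34*y - 46; no integer root y with |y| ≤ 4.
  x = 0: f_y(0, y) = -6*y**2 + 38*y - 60; vanishes at y ∈ {3}. (0, 3): f_x = 0, f = 0 — SINGULAR.
  x = 1: f_y(1, y) = -6*y**2 + 42*y - 70; no integer root y with |y| ≤ 4.
  x = 2: f_y(2, y) = -6*y**2 + 46*y - 76; no integer root y with |y| ≤ 4.
  x = 3: f_y(3, y) = -6*y**2 + 50*y - 78; no integer root y with |y| ≤ 4.
  x = 4: f_y(4, y) = -6*y**2 + 54*y - 76; no integer root y with |y| ≤ 4.
Only singular point on the grid: (0, 3).
Classify: substitute x = 0 + u, y = 3 + v and expand: f = 2*u**2*v - u**2 + 2*u*v**2 - 2*v**3 + v**2.
No constant or linear terms (consistent with a singular point). Quadratic part: -u**2 + v**2. Cubic part: 2*u**2*v + 2*u*v**2 - 2*v**3.
The quadratic part v**2 - u**2 = (v − u)(v + u) splits into two distinct linear factors, so there are two distinct tangent lines y − 3 = ±(x − 0) — this is a node (ordinary double point).
Classification: node.


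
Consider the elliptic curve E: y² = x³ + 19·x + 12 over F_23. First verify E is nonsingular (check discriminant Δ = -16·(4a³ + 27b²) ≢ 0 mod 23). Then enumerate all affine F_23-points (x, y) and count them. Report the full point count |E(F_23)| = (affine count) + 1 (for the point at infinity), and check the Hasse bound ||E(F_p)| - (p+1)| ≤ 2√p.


Affine points = {(0, 9), (0, 14), (1, 3), (1, 20), (2, 9), (2, 14), (3, 2), (3, 21), (5, 5), (5, 18), (8, 3), (8, 20), (10, 11), (10, 12), (12, 6), (12, 17), (13, 8), (13, 15), (14, 3), (14, 20), (17, 2), (17, 21), (21, 9), (21, 14)}; affine count = 24; |E(F_23)| = 25.

Discriminant check: Δ ∝ 4a³ + 27b² = 4·19³ + 27·12² = 4·6859 + 27·144 ≡ 21 (mod 23). Nonzero ⇒ E is nonsingular.
For each x ∈ F_23, compute rhs = x³ + 19·x + 12 mod 23, then count y ∈ F_23 with y² ≡ rhs.
  x = 0: rhs = 12, matching y values: 9, 14 (2 points).
  x = 1: rhs = 9, matching y values: 3, 20 (2 points).
  x = 2: rhs = 12, matching y values: 9, 14 (2 points).
  x = 3: rhs = 4, matching y values: 2, 21 (2 points).
  x = 4: rhs = 14, matching y values: none (0 points).
  x = 5: rhs = 2, matching y values: 5, 18 (2 points).
  x = 6: rhs = 20, matching y values: none (0 points).
  x = 7: rhs = 5, matching y values: none (0 points).
  x = 8: rhs = 9, matching y values: 3, 20 (2 points).
  x = 9: rhs = 15, matching y values: none (0 points).
  x = 10: rhs = 6, matching y values: 11, 12 (2 points).
  x = 11: rhs = 11, matching y values: none (0 points).
  x = 12: rhs = 13, matching y values: 6, 17 (2 points).
  x = 13: rhs = 18, matching y values: 8, 15 (2 points).
  x = 14: rhs = 9, matching y values: 3, 20 (2 points).
  x = 15: rhs = 15, matching y values: none (0 points).
  x = 16: rhs = 19, matching y values: none (0 points).
  x = 17: rhs = 4, matching y values: 2, 21 (2 points).
  x = 18: rhs = 22, matching y values: none (0 points).
  x = 19: rhs = 10, matching y values: none (0 points).
  x = 20: rhs = 20, matching y values: none (0 points).
  x = 21: rhs = 12, matching y values: 9, 14 (2 points).
  x = 22: rhs = 15, matching y values: none (0 points).
Total affine count: 24.
Full point count |E(F_23)| = 24 + 1 = 25.
Hasse bound: |25 − (23+1)| = |1| = 1 ≤ 2√23 ≈ 9.5917 ✓.


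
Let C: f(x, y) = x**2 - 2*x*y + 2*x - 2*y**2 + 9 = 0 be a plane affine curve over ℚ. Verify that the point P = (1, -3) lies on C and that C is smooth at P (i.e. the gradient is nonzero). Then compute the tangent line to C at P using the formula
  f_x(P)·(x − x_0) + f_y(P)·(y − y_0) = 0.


Tangent line at P: 10*x + 10*y + 20 = 0.

Step 1: f(1, -3) = 0, so P lies on C.
Step 2: partial derivatives
  f_x(x, y) = 2*x - 2*y + 2, f_y(x, y) = -2*x - 4*y.
  f_x(P) = 10, f_y(P) = 10 (gradient nonzero, so P is smooth).
Step 3: tangent line at P: 10·(x − 1) + 10·(y − -3) = 0.
Expanding: 10*x + 10*y + 20 = 0.


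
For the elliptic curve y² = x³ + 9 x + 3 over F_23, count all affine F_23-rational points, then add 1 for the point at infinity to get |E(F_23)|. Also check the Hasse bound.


Affine points = {(0, 7), (0, 16), (1, 6), (1, 17), (2, 11), (2, 12), (5, 9), (5, 14), (7, 8), (7, 15), (8, 9), (8, 14), (9, 10), (9, 13), (10, 9), (10, 14), (17, 3), (17, 20), (19, 8), (19, 15), (20, 8), (20, 15), (21, 0), (22, 4), (22, 19)}; affine count = 25; |E(F_23)| = 26.

Discriminant check: Δ ∝ 4a³ + 27b² = 4·9³ + 27·3² = 4·729 + 27·9 ≡ 8 (mod 23). Nonzero ⇒ E is nonsingular.
For each x ∈ F_23, compute rhs = x³ + 9·x + 3 mod 23, then count y ∈ F_23 with y² ≡ rhs.
  x = 0: rhs = 3, matching y values: 7, 16 (2 points).
  x = 1: rhs = 13, matching y values: 6, 17 (2 points).
  x = 2: rhs = 6, matching y values: 11, 12 (2 points).
  x = 3: rhs = 11, matching y values: none (0 points).
  x = 4: rhs = 11, matching y values: none (0 points).
  x = 5: rhs = 12, matching y values: 9, 14 (2 points).
  x = 6: rhs = 20, matching y values: none (0 points).
  x = 7: rhs = 18, matching y values: 8, 15 (2 points).
  x = 8: rhs = 12, matching y values: 9, 14 (2 points).
  x = 9: rhs = 8, matching y values: 10, 13 (2 points).
  x = 10: rhs = 12, matching y values: 9, 14 (2 points).
  x = 11: rhs = 7, matching y values: none (0 points).
  x = 12: rhs = 22, matching y values: none (0 points).
  x = 13: rhs = 17, matching y values: none (0 points).
  x = 14: rhs = 21, matching y values: none (0 points).
  x = 15: rhs = 17, matching y values: none (0 points).
  x = 16: rhs = 11, matching y values: none (0 points).
  x = 17: rhs = 9, matching y values: 3, 20 (2 points).
  x = 18: rhs = 17, matching y values: none (0 points).
  x = 19: rhs = 18, matching y values: 8, 15 (2 points).
  x = 20: rhs = 18, matching y values: 8, 15 (2 points).
  x = 21: rhs = 0, matching y values: 0 (1 points).
  x = 22: rhs = 16, matching y values: 4, 19 (2 points).
Total affine count: 25.
Full point count |E(F_23)| = 25 + 1 = 26.
Hasse bound: |26 − (23+1)| = |2| = 2 ≤ 2√23 ≈ 9.5917 ✓.


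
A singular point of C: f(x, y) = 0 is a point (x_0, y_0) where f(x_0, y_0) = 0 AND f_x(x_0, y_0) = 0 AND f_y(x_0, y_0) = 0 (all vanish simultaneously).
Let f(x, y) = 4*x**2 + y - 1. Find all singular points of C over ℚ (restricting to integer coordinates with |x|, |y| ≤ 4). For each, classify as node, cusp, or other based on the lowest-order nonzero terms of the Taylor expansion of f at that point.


No singular points in the scanned grid; C is smooth there.

Compute partial derivatives:
  f_x = 8*x.
  f_y = 1.
f_y = 1 is a nonzero constant, so f_y never vanishes: no point (x, y) can satisfy f = f_x = f_y = 0. In particular no (x, y) ∈ {−4, ..., 4}² is singular; the curve is smooth.


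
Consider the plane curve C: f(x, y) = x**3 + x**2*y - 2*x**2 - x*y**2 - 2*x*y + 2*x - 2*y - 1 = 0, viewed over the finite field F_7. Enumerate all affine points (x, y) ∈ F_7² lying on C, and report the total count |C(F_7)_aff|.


Affine F_7-points: {(0, 3), (1, 0), (1, 4), (2, 3), (3, 0), (3, 5), (4, 2), (4, 3), (5, 0), (5, 4), (6, 2), (6, 4)}; count = 12.

For each of the 49 pairs (x, y) ∈ F_7², evaluate f(x, y) mod 7. Record the zeros.
  x = 0: [0↦6, 1↦4, 2↦2, 3↦0, 4↦5, 5↦3, 6↦1]  zeros at y ∈ {3}
  x = 1: [0↦0, 1↦3, 2↦4, 3↦3, 4↦0, 5↦2, 6↦2]  zeros at y ∈ {0, 4}
  x = 2: [0↦3, 1↦6, 2↦5, 3↦0, 4↦5, 5↦6, 6↦3]  zeros at y ∈ {3}
  x = 3: [0↦0, 1↦5, 2↦4, 3↦4, 4↦5, 5↦0, 6↦3]  zeros at y ∈ {0, 5}
  x = 4: [0↦4, 1↦6, 2↦0, 3↦0, 4↦6, 5↦4, 6↦1]  zeros at y ∈ {2, 3}
  x = 5: [0↦0, 1↦1, 2↦6, 3↦1, 4↦0, 5↦3, 6↦3]  zeros at y ∈ {0, 4}
  x = 6: [0↦1, 1↦3, 2↦0, 3↦6, 4↦0, 5↦3, 6↦1]  zeros at y ∈ {2, 4}
Collecting zeros: affine points = {(0, 3), (1, 0), (1, 4), (2, 3), (3, 0), (3, 5), (4, 2), (4, 3), (5, 0), (5, 4), (6, 2), (6, 4)}.
Total count |C(F_7)_aff| = 12.


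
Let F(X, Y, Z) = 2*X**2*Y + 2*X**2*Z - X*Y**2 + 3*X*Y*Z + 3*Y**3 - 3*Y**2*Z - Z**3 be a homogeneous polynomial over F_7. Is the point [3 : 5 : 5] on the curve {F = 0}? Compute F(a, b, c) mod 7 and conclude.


F(3,5,5) ≡ 2 (mod 7); P is NOT on the curve.

Evaluate F(3, 5, 5) term-by-term (mod 7).
  2*X**2*Y ↦ 2·9·5·1 = 90
  2*X**2*Z ↦ 2·9·1·5 = 90
  -X*Y**2 ↦ -1·3·25·1 = -75
  3*X*Y*Z ↦ 3·3·5·5 = 225
  3*Y**3 ↦ 3·1·125·1 = 375
  -3*Y**2*Z ↦ -3·1·25·5 = -375
  -Z**3 ↦ -1·1·1·125 = -125
Sum: F(3, 5, 5) = (90) + (90) + (-75) + (225) + (375) + (-375) + (-125) = 205.
Reducing mod 7: 205 ≡ 2 (mod 7).
Since F(a, b, c) ≡ 2 ≠ 0 (mod 7), P does NOT lie on the curve.


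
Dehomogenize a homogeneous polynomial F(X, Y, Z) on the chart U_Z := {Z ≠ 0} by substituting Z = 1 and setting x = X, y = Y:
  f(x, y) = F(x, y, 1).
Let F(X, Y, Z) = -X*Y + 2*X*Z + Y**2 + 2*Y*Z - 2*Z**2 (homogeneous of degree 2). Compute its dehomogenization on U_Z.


f(x, y) = -x*y + 2*x + y**2 + 2*y - 2

On U_Z we set Z = 1. Each monomial c·X^i·Y^j·Z^k in F becomes c·x^i·y^j·1^k = c·x^i·y^j.
Substituting Z = 1: F(X, Y, 1) = -x*y + 2*x + y**2 + 2*y - 2.
Note: deg(f) ≤ deg(F) = 2; strict inequality happens when F is divisible by Z (lost terms).


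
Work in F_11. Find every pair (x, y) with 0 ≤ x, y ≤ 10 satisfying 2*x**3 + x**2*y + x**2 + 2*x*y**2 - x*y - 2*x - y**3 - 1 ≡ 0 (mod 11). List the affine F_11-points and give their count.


Affine F_11-points: {(0, 10), (1, 0), (1, 2), (2, 5), (4, 1), (4, 8), (4, 10), (5, 0), (5, 4), (5, 6), (6, 9), (7, 5), (7, 10), (9, 7), (10, 0), (10, 4), (10, 5)}; count = 17.

For each of the 121 pairs (x, y) ∈ F_11², evaluate f(x, y) mod 11. Record the zeros.
  x = 0: [0↦10, 1↦9, 2↦2, 3↦5, 4↦1, 5↦6, 6↦3, 7↦8, 8↦4, 9↦7, 10↦0]  zeros at y ∈ {10}
  x = 1: [0↦0, 1↦1, 2↦0, 3↦2, 4↦1, 5↦2, 6↦10, 7↦8, 8↦1, 9↦5, 10↦3]  zeros at y ∈ {0, 2}
  x = 2: [0↦4, 1↦9, 2↦5, 3↦8, 4↦1, 5↦0, 6↦10, 7↦3, 8↦6, 9↦2, 10↦7]  zeros at y ∈ {5}
  x = 3: [0↦1, 1↦1, 2↦7, 3↦2, 4↦2, 5↦1, 6↦4, 7↦5, 8↦9, 9↦10, 10↦2]  zeros at y ∈ ∅
  x = 4: [0↦3, 1↦0, 2↦7, 3↦7, 4↦5, 5↦6, 6↦4, 7↦4, 8↦0, 9↦8, 10↦0]  zeros at y ∈ {1, 8, 10}
  x = 5: [0↦0, 1↦7, 2↦6, 3↦2, 4↦0, 5↦5, 6↦0, 7↦1, 8↦2, 9↦8, 10↦2]  zeros at y ∈ {0, 4, 6}
  x = 6: [0↦4, 1↦1, 2↦5, 3↦10, 4↦10, 5↦10, 6↦4, 7↦8, 8↦5, 9↦0, 10↦9]  zeros at y ∈ {9}
  x = 7: [0↦5, 1↦5, 2↦5, 3↦10, 4↦3, 5↦0, 6↦6, 7↦4, 8↦10, 9↦7, 10↦0]  zeros at y ∈ {5, 10}
  x = 8: [0↦4, 1↦9, 2↦7, 3↦3, 4↦2, 5↦9, 6↦7, 7↦1, 8↦7, 9↦8, 10↦9]  zeros at y ∈ ∅
  x = 9: [0↦2, 1↦3, 2↦1, 3↦1, 4↦8, 5↦5, 6↦8, 7↦0, 8↦8, 9↦4, 10↦4]  zeros at y ∈ {7}
  x = 10: [0↦0, 1↦10, 2↦10, 3↦5, 4↦0, 5↦0, 6↦10, 7↦2, 8↦3, 9↦7, 10↦8]  zeros at y ∈ {0, 4, 5}
Collecting zeros: affine points = {(0, 10), (1, 0), (1, 2), (2, 5), (4, 1), (4, 8), (4, 10), (5, 0), (5, 4), (5, 6), (6, 9), (7, 5), (7, 10), (9, 7), (10, 0), (10, 4), (10, 5)}.
Total count |C(F_11)_aff| = 17.


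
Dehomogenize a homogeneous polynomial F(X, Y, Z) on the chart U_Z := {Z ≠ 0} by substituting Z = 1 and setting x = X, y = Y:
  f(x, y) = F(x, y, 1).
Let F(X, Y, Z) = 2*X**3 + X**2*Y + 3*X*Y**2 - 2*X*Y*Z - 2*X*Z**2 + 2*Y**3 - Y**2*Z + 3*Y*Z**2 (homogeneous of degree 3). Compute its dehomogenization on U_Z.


f(x, y) = 2*x**3 + x**2*y + 3*x*y**2 - 2*x*y - 2*x + 2*y**3 - y**2 + 3*y

On U_Z we set Z = 1. Each monomial c·X^i·Y^j·Z^k in F becomes c·x^i·y^j·1^k = c·x^i·y^j.
Substituting Z = 1: F(X, Y, 1) = 2*x**3 + x**2*y + 3*x*y**2 - 2*x*y - 2*x + 2*y**3 - y**2 + 3*y.
Note: deg(f) ≤ deg(F) = 3; strict inequality happens when F is divisible by Z (lost terms).


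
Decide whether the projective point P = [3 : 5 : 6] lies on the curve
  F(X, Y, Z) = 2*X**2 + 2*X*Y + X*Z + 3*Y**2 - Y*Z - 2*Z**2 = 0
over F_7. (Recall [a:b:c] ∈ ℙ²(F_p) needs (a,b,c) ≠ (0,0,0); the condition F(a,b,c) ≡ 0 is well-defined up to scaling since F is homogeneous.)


F(3,5,6) ≡ 4 (mod 7); P is NOT on the curve.

Evaluate F(3, 5, 6) term-by-term (mod 7).
  2*X**2 ↦ 2·9·1·1 = 18
  2*X*Y ↦ 2·3·5·1 = 30
  X*Z ↦ 1·3·1·6 = 18
  3*Y**2 ↦ 3·1·25·1 = 75
  -Y*Z ↦ -1·1·5·6 = -30
  -2*Z**2 ↦ -2·1·1·36 = -72
Sum: F(3, 5, 6) = (18) + (30) + (18) + (75) + (-30) + (-72) = 39.
Reducing mod 7: 39 ≡ 4 (mod 7).
Since F(a, b, c) ≡ 4 ≠ 0 (mod 7), P does NOT lie on the curve.


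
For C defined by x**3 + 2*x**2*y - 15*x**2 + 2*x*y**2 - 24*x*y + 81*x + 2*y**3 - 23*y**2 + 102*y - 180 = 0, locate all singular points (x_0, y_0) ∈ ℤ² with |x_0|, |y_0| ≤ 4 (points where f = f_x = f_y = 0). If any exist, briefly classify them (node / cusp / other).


Singular points: {(3, 3)}; classification: cusp.

Compute partial derivatives:
  f_x = 3*x**2 + 4*x*y - 30*x + 2*y**2 - 24*y + 81.
  f_y = 2*x**2 + 4*x*y - 24*x + 6*y**2 - 46*y + 102.
Scan x_0 ∈ {−4, ..., 4}. For each x_0, f_y(x_0, y) is a polynomial in y; find its integer roots y ∈ {−4, ..., 4}, then test f_x and f at those candidates.
  x = -4: f_y(-4, y) = 6*y**2 - 62*y + 230; no integer root y with |y| ≤ 4.
  x = -3: f_y(-3, y) = 6*y**2 - 58*y + 192; no integer root y with |y| ≤ 4.
  x = -2: f_y(-2, y) = 6*y**2 - 54*y + 158; no integer root y with |y| ≤ 4.
  x = -1: f_y(-1, y) = 6*y**2 - 50*y + 128; no integer root y with |y| ≤ 4.
  x = 0: f_y(0, y) = 6*y**2 - 46*y + 102; no integer root y with |y| ≤ 4.
  x = 1: f_y(1, y) = 6*y**2 - 42*y + 80; no integer root y with |y| ≤ 4.
  x = 2: f_y(2, y) = 6*y**2 - 38*y + 62; no integer root y with |y| ≤ 4.
  x = 3: f_y(3, y) = 6*y**2 - 34*y + 48; vanishes at y ∈ {3}. (3, 3): f_x = 0, f = 0 — SINGULAR.
  x = 4: f_y(4, y) = 6*y**2 - 30*y + 38; no integer root y with |y| ≤ 4.
Only singular point on the grid: (3, 3).
Classify: substitute x = 3 + u, y = 3 + v and expand: f = u**3 + 2*u**2*v + 2*u*v**2 + 2*v**3 + v**2.
No constant or linear terms (consistent with a singular point). Quadratic part: v**2. Cubic part: u**3 + 2*u**2*v + 2*u*v**2 + 2*v**3.
The quadratic part v**2 is a perfect square, so there is a single (double) tangent line v = 0, i.e. y = 3. Restricting the cubic part to that line (v = 0) leaves u**3 ≠ 0, so f is not divisible by v and the branch is v² ≈ -u**3 to lowest order — this is a cusp.
Classification: cusp.


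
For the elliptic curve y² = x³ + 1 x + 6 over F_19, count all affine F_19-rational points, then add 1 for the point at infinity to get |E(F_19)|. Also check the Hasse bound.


Affine points = {(0, 5), (0, 14), (2, 4), (2, 15), (3, 6), (3, 13), (4, 6), (4, 13), (6, 0), (10, 3), (10, 16), (12, 6), (12, 13), (14, 3), (14, 16), (18, 2), (18, 17)}; affine count = 17; |E(F_19)| = 18.

Discriminant check: Δ ∝ 4a³ + 27b² = 4·1³ + 27·6² = 4·1 + 27·36 ≡ 7 (mod 19). Nonzero ⇒ E is nonsingular.
For each x ∈ F_19, compute rhs = x³ + 1·x + 6 mod 19, then count y ∈ F_19 with y² ≡ rhs.
  x = 0: rhs = 6, matching y values: 5, 14 (2 points).
  x = 1: rhs = 8, matching y values: none (0 points).
  x = 2: rhs = 16, matching y values: 4, 15 (2 points).
  x = 3: rhs = 17, matching y values: 6, 13 (2 points).
  x = 4: rhs = 17, matching y values: 6, 13 (2 points).
  x = 5: rhs = 3, matching y values: none (0 points).
  x = 6: rhs = 0, matching y values: 0 (1 points).
  x = 7: rhs = 14, matching y values: none (0 points).
  x = 8: rhs = 13, matching y values: none (0 points).
  x = 9: rhs = 3, matching y values: none (0 points).
  x = 10: rhs = 9, matching y values: 3, 16 (2 points).
  x = 11: rhs = 18, matching y values: none (0 points).
  x = 12: rhs = 17, matching y values: 6, 13 (2 points).
  x = 13: rhs = 12, matching y values: none (0 points).
  x = 14: rhs = 9, matching y values: 3, 16 (2 points).
  x = 15: rhs = 14, matching y values: none (0 points).
  x = 16: rhs = 14, matching y values: none (0 points).
  x = 17: rhs = 15, matching y values: none (0 points).
  x = 18: rhs = 4, matching y values: 2, 17 (2 points).
Total affine count: 17.
Full point count |E(F_19)| = 17 + 1 = 18.
Hasse bound: |18 − (19+1)| = |-2| = 2 ≤ 2√19 ≈ 8.7178 ✓.


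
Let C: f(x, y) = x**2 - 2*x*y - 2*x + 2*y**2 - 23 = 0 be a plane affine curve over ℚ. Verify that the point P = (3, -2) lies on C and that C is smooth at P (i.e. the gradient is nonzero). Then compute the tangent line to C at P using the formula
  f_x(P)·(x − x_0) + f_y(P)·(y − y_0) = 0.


Tangent line at P: 8*x - 14*y - 52 = 0.

Step 1: f(3, -2) = 0, so P lies on C.
Step 2: partial derivatives
  f_x(x, y) = 2*x - 2*y - 2, f_y(x, y) = -2*x + 4*y.
  f_x(P) = 8, f_y(P) = -14 (gradient nonzero, so P is smooth).
Step 3: tangent line at P: 8·(x − 3) + -14·(y − -2) = 0.
Expanding: 8*x - 14*y - 52 = 0.


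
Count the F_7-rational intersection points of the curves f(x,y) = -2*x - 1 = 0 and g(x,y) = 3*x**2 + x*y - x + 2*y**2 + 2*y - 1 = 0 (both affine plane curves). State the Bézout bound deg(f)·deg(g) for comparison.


Common zeros: {(3, 3), (3, 5)}; count = 2; Bézout bound = 2.

deg(f) = 1, deg(g) = 2, so Bézout bound = 2.
Scan x ∈ F_7. For each x, list the y ∈ F_7 with f(x, y) ≡ 0 and those with g(x, y) ≡ 0 (mod 7); the common zeros in that column are the intersection.
  x = 0: f ≡ 0 at y ∈ ∅; g ≡ 0 at y ∈ ∅; common: ∅.
  x = 1: f ≡ 0 at y ∈ ∅; g ≡ 0 at y ∈ {3, 6}; common: ∅.
  x = 2: f ≡ 0 at y ∈ ∅; g ≡ 0 at y ∈ {6}; common: ∅.
  x = 3: f ≡ 0 at y ∈ {0, 1, 2, 3, 4, 5, 6}; g ≡ 0 at y ∈ {3, 5}; common: {3, 5}.
  x = 4: f ≡ 0 at y ∈ ∅; g ≡ 0 at y ∈ {2}; common: ∅.
  x = 5: f ≡ 0 at y ∈ ∅; g ≡ 0 at y ∈ {2, 5}; common: ∅.
  x = 6: f ≡ 0 at y ∈ ∅; g ≡ 0 at y ∈ ∅; common: ∅.
Collecting: common zeros = {(3, 3), (3, 5)}, so the count is 2.
Comparison with the Bézout bound: 2 ≤ 2 = deg(f)·deg(g), as expected for curves with no common component (the bound is attained).


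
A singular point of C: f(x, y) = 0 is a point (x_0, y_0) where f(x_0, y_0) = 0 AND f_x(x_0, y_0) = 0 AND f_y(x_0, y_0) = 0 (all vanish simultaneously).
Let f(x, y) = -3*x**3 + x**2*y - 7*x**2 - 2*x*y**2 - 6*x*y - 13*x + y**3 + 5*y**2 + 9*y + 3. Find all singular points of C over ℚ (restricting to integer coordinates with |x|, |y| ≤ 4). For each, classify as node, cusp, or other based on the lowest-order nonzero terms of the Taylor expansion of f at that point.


Singular points: {(-1, -2)}; classification: cusp.

Compute partial derivatives:
  f_x = -9*x**2 + 2*x*y - 14*x - 2*y**2 - 6*y - 13.
  f_y = x**2 - 4*x*y - 6*x + 3*y**2 + 10*y + 9.
Scan x_0 ∈ {−4, ..., 4}. For each x_0, f_y(x_0, y) is a polynomial in y; find its integer roots y ∈ {−4, ..., 4}, then test f_x and f at those candidates.
  x = -4: f_y(-4, y) = 3*y**2 + 26*y + 49; no integer root y with |y| ≤ 4.
  x = -3: f_y(-3, y) = 3*y**2 + 22*y + 36; no integer root y with |y| ≤ 4.
  x = -2: f_y(-2, y) = 3*y**2 + 18*y + 25; no integer root y with |y| ≤ 4.
  x = -1: f_y(-1, y) = 3*y**2 + 14*y + 16; vanishes at y ∈ {-2}. (-1, -2): f_x = 0, f = 0 — SINGULAR.
  x = 0: f_y(0, y) = 3*y**2 + 10*y + 9; no integer root y with |y| ≤ 4.
  x = 1: f_y(1, y) = 3*y**2 + 6*y + 4; no integer root y with |y| ≤ 4.
  x = 2: f_y(2, y) = 3*y**2 + 2*y + 1; no integer root y with |y| ≤ 4.
  x = 3: f_y(3, y) = 3*y**2 - 2*y; vanishes at y ∈ {0}. (3, 0): f_x = -136 ≠ 0.
  x = 4: f_y(4, y) = 3*y**2 - 6*y + 1; no integer root y with |y| ≤ 4.
Only singular point on the grid: (-1, -2).
Classify: substitute x = -1 + u, y = -2 + v and expand: f = -3*u**3 + u**2*v - 2*u*v**2 + v**3 + v**2.
No constant or linear terms (consistent with a singular point). Quadratic part: v**2. Cubic part: -3*u**3 + u**2*v - 2*u*v**2 + v**3.
The quadratic part v**2 is a perfect square, so there is a single (double) tangent line v = 0, i.e. y = -2. Restricting the cubic part to that line (v = 0) leaves -3*u**3 ≠ 0, so f is not divisible by v and the branch is v² ≈ 3*u**3 to lowest order — this is a cusp.
Classification: cusp.


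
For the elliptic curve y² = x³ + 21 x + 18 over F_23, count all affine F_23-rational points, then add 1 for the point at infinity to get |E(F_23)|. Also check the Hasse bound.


Affine points = {(0, 8), (0, 15), (3, 4), (3, 19), (5, 8), (5, 15), (7, 5), (7, 18), (8, 10), (8, 13), (9, 4), (9, 19), (10, 3), (10, 20), (11, 4), (11, 19), (13, 2), (13, 21), (18, 8), (18, 15), (19, 10), (19, 13)}; affine count = 22; |E(F_23)| = 23.

Discriminant check: Δ ∝ 4a³ + 27b² = 4·21³ + 27·18² = 4·9261 + 27·324 ≡ 22 (mod 23). Nonzero ⇒ E is nonsingular.
For each x ∈ F_23, compute rhs = x³ + 21·x + 18 mod 23, then count y ∈ F_23 with y² ≡ rhs.
  x = 0: rhs = 18, matching y values: 8, 15 (2 points).
  x = 1: rhs = 17, matching y values: none (0 points).
  x = 2: rhs = 22, matching y values: none (0 points).
  x = 3: rhs = 16, matching y values: 4, 19 (2 points).
  x = 4: rhs = 5, matching y values: none (0 points).
  x = 5: rhs = 18, matching y values: 8, 15 (2 points).
  x = 6: rhs = 15, matching y values: none (0 points).
  x = 7: rhs = 2, matching y values: 5, 18 (2 points).
  x = 8: rhs = 8, matching y values: 10, 13 (2 points).
  x = 9: rhs = 16, matching y values: 4, 19 (2 points).
  x = 10: rhs = 9, matching y values: 3, 20 (2 points).
  x = 11: rhs = 16, matching y values: 4, 19 (2 points).
  x = 12: rhs = 20, matching y values: none (0 points).
  x = 13: rhs = 4, matching y values: 2, 21 (2 points).
  x = 14: rhs = 20, matching y values: none (0 points).
  x = 15: rhs = 5, matching y values: none (0 points).
  x = 16: rhs = 11, matching y values: none (0 points).
  x = 17: rhs = 21, matching y values: none (0 points).
  x = 18: rhs = 18, matching y values: 8, 15 (2 points).
  x = 19: rhs = 8, matching y values: 10, 13 (2 points).
  x = 20: rhs = 20, matching y values: none (0 points).
  x = 21: rhs = 14, matching y values: none (0 points).
  x = 22: rhs = 19, matching y values: none (0 points).
Total affine count: 22.
Full point count |E(F_23)| = 22 + 1 = 23.
Hasse bound: |23 − (23+1)| = |-1| = 1 ≤ 2√23 ≈ 9.5917 ✓.


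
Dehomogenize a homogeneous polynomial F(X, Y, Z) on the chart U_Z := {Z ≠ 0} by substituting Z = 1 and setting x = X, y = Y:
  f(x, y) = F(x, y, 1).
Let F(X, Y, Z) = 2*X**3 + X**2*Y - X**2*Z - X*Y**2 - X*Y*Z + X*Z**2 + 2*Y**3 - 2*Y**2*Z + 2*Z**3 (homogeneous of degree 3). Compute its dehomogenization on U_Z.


f(x, y) = 2*x**3 + x**2*y - x**2 - x*y**2 - x*y + x + 2*y**3 - 2*y**2 + 2

On U_Z we set Z = 1. Each monomial c·X^i·Y^j·Z^k in F becomes c·x^i·y^j·1^k = c·x^i·y^j.
Substituting Z = 1: F(X, Y, 1) = 2*x**3 + x**2*y - x**2 - x*y**2 - x*y + x + 2*y**3 - 2*y**2 + 2.
Note: deg(f) ≤ deg(F) = 3; strict inequality happens when F is divisible by Z (lost terms).


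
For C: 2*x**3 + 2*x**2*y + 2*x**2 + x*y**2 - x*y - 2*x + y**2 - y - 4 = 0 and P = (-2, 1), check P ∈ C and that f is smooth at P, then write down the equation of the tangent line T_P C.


Tangent line at P: 6*x + 7*y + 5 = 0.

Step 1: f(-2, 1) = 0, so P lies on C.
Step 2: partial derivatives
  f_x(x, y) = 6*x**2 + 4*x*y + 4*x + y**2 - y - 2, f_y(x, y) = 2*x**2 + 2*x*y - x + 2*y - 1.
  f_x(P) = 6, f_y(P) = 7 (gradient nonzero, so P is smooth).
Step 3: tangent line at P: 6·(x − -2) + 7·(y − 1) = 0.
Expanding: 6*x + 7*y + 5 = 0.


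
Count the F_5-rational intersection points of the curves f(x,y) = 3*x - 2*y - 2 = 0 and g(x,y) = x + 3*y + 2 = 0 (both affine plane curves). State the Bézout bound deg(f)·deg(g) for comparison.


Common zeros: {(2, 2)}; count = 1; Bézout bound = 1.

deg(f) = 1, deg(g) = 1, so Bézout bound = 1.
Scan x ∈ F_5. For each x, list the y ∈ F_5 with f(x, y) ≡ 0 and those with g(x, y) ≡ 0 (mod 5); the common zeros in that column are the intersection.
  x = 0: f ≡ 0 at y ∈ {4}; g ≡ 0 at y ∈ {1}; common: ∅.
  x = 1: f ≡ 0 at y ∈ {3}; g ≡ 0 at y ∈ {4}; common: ∅.
  x = 2: f ≡ 0 at y ∈ {2}; g ≡ 0 at y ∈ {2}; common: {2}.
  x = 3: f ≡ 0 at y ∈ {1}; g ≡ 0 at y ∈ {0}; common: ∅.
  x = 4: f ≡ 0 at y ∈ {0}; g ≡ 0 at y ∈ {3}; common: ∅.
Collecting: common zeros = {(2, 2)}, so the count is 1.
Comparison with the Bézout bound: 1 ≤ 1 = deg(f)·deg(g), as expected for curves with no common component (the bound is attained).


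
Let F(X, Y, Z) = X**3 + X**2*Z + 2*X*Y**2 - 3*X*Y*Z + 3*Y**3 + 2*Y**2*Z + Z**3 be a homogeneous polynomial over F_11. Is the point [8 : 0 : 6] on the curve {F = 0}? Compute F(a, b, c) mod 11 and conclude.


F(8,0,6) ≡ 1 (mod 11); P is NOT on the curve.

Evaluate F(8, 0, 6) term-by-term (mod 11).
  X**3 ↦ 1·512·1·1 = 512
  X**2*Z ↦ 1·64·1·6 = 384
  2*X*Y**2 ↦ 2·8·0·1 = 0
  -3*X*Y*Z ↦ -3·8·0·6 = 0
  3*Y**3 ↦ 3·1·0·1 = 0
  2*Y**2*Z ↦ 2·1·0·6 = 0
  Z**3 ↦ 1·1·1·216 = 216
Sum: F(8, 0, 6) = (512) + (384) + (0) + (0) + (0) + (0) + (216) = 1112.
Reducing mod 11: 1112 ≡ 1 (mod 11).
Since F(a, b, c) ≡ 1 ≠ 0 (mod 11), P does NOT lie on the curve.


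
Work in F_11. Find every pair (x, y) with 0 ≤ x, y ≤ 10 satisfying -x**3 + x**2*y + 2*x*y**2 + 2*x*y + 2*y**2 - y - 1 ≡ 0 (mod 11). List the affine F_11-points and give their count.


Affine F_11-points: {(0, 1), (0, 5), (1, 6), (1, 10), (2, 3), (2, 5), (3, 5), (3, 7), (4, 4), (4, 8), (10, 0)}; count = 11.

For each of the 121 pairs (x, y) ∈ F_11², evaluate f(x, y) mod 11. Record the zeros.
  x = 0: [0↦10, 1↦0, 2↦5, 3↦3, 4↦5, 5↦0, 6↦10, 7↦2, 8↦9, 9↦9, 10↦2]  zeros at y ∈ {1, 5}
  x = 1: [0↦9, 1↦4, 2↦7, 3↦7, 4↦4, 5↦9, 6↦0, 7↦10, 8↦6, 9↦10, 10↦0]  zeros at y ∈ {6, 10}
  x = 2: [0↦2, 1↦4, 2↦7, 3↦0, 4↦5, 5↦0, 6↦7, 7↦4, 8↦2, 9↦1, 10↦1]  zeros at y ∈ {3, 5}
  x = 3: [0↦5, 1↦5, 2↦10, 3↦9, 4↦2, 5↦0, 6↦3, 7↦0, 8↦2, 9↦9, 10↦10]  zeros at y ∈ {5, 7}
  x = 4: [0↦1, 1↦1, 2↦10, 3↦6, 4↦0, 5↦3, 6↦4, 7↦3, 8↦0, 9↦6, 10↦10]  zeros at y ∈ {4, 8}
  x = 5: [0↦6, 1↦8, 2↦1, 3↦7, 4↦4, 5↦3, 6↦4, 7↦7, 8↦1, 9↦8, 10↦6]  zeros at y ∈ ∅
  x = 6: [0↦3, 1↦9, 2↦10, 3↦6, 4↦8, 5↦5, 6↦8, 7↦6, 8↦10, 9↦9, 10↦3]  zeros at y ∈ ∅
  x = 7: [0↦8, 1↦9, 2↦9, 3↦8, 4↦6, 5↦3, 6↦10, 7↦5, 8↦10, 9↦3, 10↦6]  zeros at y ∈ ∅
  x = 8: [0↦4, 1↦2, 2↦3, 3↦7, 4↦3, 5↦2, 6↦4, 7↦9, 8↦6, 9↦6, 10↦9]  zeros at y ∈ ∅
  x = 9: [0↦7, 1↦4, 2↦8, 3↦8, 4↦4, 5↦7, 6↦6, 7↦1, 8↦3, 9↦1, 10↦6]  zeros at y ∈ ∅
  x = 10: [0↦0, 1↦9, 2↦7, 3↦5, 4↦3, 5↦1, 6↦10, 7↦8, 8↦6, 9↦4, 10↦2]  zeros at y ∈ {0}
Collecting zeros: affine points = {(0, 1), (0, 5), (1, 6), (1, 10), (2, 3), (2, 5), (3, 5), (3, 7), (4, 4), (4, 8), (10, 0)}.
Total count |C(F_11)_aff| = 11.


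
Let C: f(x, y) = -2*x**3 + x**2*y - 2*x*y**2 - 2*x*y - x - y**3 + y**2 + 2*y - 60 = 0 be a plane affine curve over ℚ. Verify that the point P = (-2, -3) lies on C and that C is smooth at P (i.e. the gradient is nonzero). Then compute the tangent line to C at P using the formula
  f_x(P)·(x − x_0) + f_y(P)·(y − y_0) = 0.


Tangent line at P: -25*x - 47*y - 191 = 0.

Step 1: f(-2, -3) = 0, so P lies on C.
Step 2: partial derivatives
  f_x(x, y) = -6*x**2 + 2*x*y - 2*y**2 - 2*y - 1, f_y(x, y) = x**2 - 4*x*y - 2*x - 3*y**2 + 2*y + 2.
  f_x(P) = -25, f_y(P) = -47 (gradient nonzero, so P is smooth).
Step 3: tangent line at P: -25·(x − -2) + -47·(y − -3) = 0.
Expanding: -25*x - 47*y - 191 = 0.
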